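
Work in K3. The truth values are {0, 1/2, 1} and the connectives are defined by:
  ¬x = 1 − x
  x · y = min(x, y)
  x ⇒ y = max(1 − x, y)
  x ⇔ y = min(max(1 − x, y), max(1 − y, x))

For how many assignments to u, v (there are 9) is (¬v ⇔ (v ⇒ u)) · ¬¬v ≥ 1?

1

u = 0, v = 0 ↦ 0  <
u = 0, v = 1/2 ↦ 1/2  <
u = 0, v = 1 ↦ 1  ≥
u = 1/2, v = 0 ↦ 0  <
u = 1/2, v = 1/2 ↦ 1/2  <
u = 1/2, v = 1 ↦ 1/2  <
u = 1, v = 0 ↦ 0  <
u = 1, v = 1/2 ↦ 1/2  <
u = 1, v = 1 ↦ 0  <
So 1 of the 9 assignments meets the threshold.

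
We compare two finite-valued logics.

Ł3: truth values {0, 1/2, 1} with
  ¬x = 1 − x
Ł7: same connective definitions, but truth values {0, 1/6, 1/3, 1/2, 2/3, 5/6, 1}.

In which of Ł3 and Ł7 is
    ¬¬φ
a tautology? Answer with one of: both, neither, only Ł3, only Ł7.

neither

In Ł3: at φ = 0 the value is 0 — not a tautology.
In Ł7: at φ = 0 the value is 0 — not a tautology.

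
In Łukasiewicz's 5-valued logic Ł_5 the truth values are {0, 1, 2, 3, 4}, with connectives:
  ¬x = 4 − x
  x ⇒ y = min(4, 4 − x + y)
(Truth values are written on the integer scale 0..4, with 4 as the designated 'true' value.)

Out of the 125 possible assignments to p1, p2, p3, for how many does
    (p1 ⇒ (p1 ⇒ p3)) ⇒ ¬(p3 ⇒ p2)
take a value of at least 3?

28

value 4: 13 assignments (counts)
value 3: 15 assignments (counts)
value 2: 23 assignments
value 1: 22 assignments
value 0: 52 assignments
So 28 of the 125 assignments meet the threshold.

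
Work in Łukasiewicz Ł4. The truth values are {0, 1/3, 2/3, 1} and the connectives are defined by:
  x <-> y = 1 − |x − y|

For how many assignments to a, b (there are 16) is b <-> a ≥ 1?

a = 0, b = 0 ↦ 1  ≥
a = 0, b = 1/3 ↦ 2/3  <
a = 0, b = 2/3 ↦ 1/3  <
a = 0, b = 1 ↦ 0  <
a = 1/3, b = 0 ↦ 2/3  <
a = 1/3, b = 1/3 ↦ 1  ≥
a = 1/3, b = 2/3 ↦ 2/3  <
a = 1/3, b = 1 ↦ 1/3  <
a = 2/3, b = 0 ↦ 1/3  <
a = 2/3, b = 1/3 ↦ 2/3  <
a = 2/3, b = 2/3 ↦ 1  ≥
a = 2/3, b = 1 ↦ 2/3  <
a = 1, b = 0 ↦ 0  <
a = 1, b = 1/3 ↦ 1/3  <
a = 1, b = 2/3 ↦ 2/3  <
a = 1, b = 1 ↦ 1  ≥
So 4 of the 16 assignments meet the threshold.

4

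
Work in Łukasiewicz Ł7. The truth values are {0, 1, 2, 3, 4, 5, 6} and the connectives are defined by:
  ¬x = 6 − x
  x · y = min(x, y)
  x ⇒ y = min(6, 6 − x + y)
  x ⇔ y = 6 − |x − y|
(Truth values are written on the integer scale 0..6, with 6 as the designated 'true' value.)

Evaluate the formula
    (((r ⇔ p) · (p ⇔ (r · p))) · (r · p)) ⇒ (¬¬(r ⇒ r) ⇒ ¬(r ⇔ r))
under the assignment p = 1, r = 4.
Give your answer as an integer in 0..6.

5

r ⇔ p = 4 ⇔ 1 = 3
r · p = 4 · 1 = 1
p ⇔ (r · p) = 1 ⇔ 1 = 6
(r ⇔ p) · (p ⇔ (r · p)) = 3 · 6 = 3
r · p = 4 · 1 = 1
((r ⇔ p) · (p ⇔ (r · p))) · (r · p) = 3 · 1 = 1
r ⇒ r = 4 ⇒ 4 = 6
¬(r ⇒ r) = ¬6 = 0
¬¬(r ⇒ r) = ¬0 = 6
r ⇔ r = 4 ⇔ 4 = 6
¬(r ⇔ r) = ¬6 = 0
¬¬(r ⇒ r) ⇒ ¬(r ⇔ r) = 6 ⇒ 0 = 0
(((r ⇔ p) · (p ⇔ (r · p))) · (r · p)) ⇒ (¬¬(r ⇒ r) ⇒ ¬(r ⇔ r)) = 1 ⇒ 0 = 5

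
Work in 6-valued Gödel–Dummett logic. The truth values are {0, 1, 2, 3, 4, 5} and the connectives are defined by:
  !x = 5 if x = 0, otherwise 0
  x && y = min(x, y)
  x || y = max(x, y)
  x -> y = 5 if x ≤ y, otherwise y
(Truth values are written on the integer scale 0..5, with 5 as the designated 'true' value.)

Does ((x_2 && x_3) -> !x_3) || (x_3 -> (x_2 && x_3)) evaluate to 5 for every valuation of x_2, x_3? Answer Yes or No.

Counterexample: take x_2 = 1, x_3 = 2.
x_2 && x_3 = 1 && 2 = 1
!x_3 = !2 = 0
(x_2 && x_3) -> !x_3 = 1 -> 0 = 0
x_2 && x_3 = 1 && 2 = 1
x_3 -> (x_2 && x_3) = 2 -> 1 = 1
((x_2 && x_3) -> !x_3) || (x_3 -> (x_2 && x_3)) = 0 || 1 = 1
This gives 1 ≠ 5.

No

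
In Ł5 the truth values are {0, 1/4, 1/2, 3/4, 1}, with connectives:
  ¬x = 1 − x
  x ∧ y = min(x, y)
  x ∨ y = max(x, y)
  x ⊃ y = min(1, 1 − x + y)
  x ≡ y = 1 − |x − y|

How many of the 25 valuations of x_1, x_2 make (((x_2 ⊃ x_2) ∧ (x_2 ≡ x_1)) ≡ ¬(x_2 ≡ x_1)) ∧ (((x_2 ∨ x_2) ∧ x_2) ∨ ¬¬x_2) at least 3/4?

value 1: 1 assignment (counts)
value 3/4: 1 assignment (counts)
value 1/2: 9 assignments
value 1/4: 4 assignments
value 0: 10 assignments
So 2 of the 25 assignments meet the threshold.

2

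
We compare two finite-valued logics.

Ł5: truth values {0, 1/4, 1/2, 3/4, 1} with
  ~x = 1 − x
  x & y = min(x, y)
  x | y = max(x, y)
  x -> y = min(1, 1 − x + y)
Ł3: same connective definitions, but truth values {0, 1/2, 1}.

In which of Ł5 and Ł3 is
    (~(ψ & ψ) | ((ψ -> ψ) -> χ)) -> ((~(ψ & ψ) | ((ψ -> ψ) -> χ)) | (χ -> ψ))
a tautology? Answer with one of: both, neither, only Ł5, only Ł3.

In Ł5: every assignment gives 1 — tautology.
In Ł3: every assignment gives 1 — tautology.

both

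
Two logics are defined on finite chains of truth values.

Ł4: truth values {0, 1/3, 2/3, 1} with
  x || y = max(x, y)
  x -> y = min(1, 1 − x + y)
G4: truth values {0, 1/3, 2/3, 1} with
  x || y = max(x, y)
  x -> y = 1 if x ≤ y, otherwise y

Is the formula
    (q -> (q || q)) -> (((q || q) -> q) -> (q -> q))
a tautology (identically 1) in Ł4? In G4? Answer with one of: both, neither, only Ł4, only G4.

both

In Ł4: every assignment gives 1 — tautology.
In G4: every assignment gives 1 — tautology.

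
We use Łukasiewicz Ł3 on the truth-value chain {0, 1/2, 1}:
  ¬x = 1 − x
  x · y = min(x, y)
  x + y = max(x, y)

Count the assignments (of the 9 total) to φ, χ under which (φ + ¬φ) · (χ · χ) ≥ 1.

φ = 0, χ = 0 ↦ 0  <
φ = 0, χ = 1/2 ↦ 1/2  <
φ = 0, χ = 1 ↦ 1  ≥
φ = 1/2, χ = 0 ↦ 0  <
φ = 1/2, χ = 1/2 ↦ 1/2  <
φ = 1/2, χ = 1 ↦ 1/2  <
φ = 1, χ = 0 ↦ 0  <
φ = 1, χ = 1/2 ↦ 1/2  <
φ = 1, χ = 1 ↦ 1  ≥
So 2 of the 9 assignments meet the threshold.

2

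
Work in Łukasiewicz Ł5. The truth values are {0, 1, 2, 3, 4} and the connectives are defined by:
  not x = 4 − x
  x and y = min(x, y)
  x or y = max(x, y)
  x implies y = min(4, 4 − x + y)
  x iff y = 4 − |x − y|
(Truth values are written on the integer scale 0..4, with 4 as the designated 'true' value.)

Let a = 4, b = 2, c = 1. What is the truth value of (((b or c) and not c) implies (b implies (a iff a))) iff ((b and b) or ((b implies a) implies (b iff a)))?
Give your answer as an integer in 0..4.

2

b or c = 2 or 1 = 2
not c = not 1 = 3
(b or c) and not c = 2 and 3 = 2
a iff a = 4 iff 4 = 4
b implies (a iff a) = 2 implies 4 = 4
((b or c) and not c) implies (b implies (a iff a)) = 2 implies 4 = 4
b and b = 2 and 2 = 2
b implies a = 2 implies 4 = 4
b iff a = 2 iff 4 = 2
(b implies a) implies (b iff a) = 4 implies 2 = 2
(b and b) or ((b implies a) implies (b iff a)) = 2 or 2 = 2
(((b or c) and not c) implies (b implies (a iff a))) iff ((b and b) or ((b implies a) implies (b iff a))) = 4 iff 2 = 2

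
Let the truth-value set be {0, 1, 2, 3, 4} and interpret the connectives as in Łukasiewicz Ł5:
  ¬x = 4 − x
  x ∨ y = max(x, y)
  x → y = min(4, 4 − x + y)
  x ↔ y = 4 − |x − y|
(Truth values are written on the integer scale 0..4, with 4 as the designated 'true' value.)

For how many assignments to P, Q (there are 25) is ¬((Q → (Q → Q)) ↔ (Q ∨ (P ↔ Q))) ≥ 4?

1

value 4: 1 assignment (counts)
value 3: 2 assignments
value 2: 4 assignments
value 1: 9 assignments
value 0: 9 assignments
So 1 of the 25 assignments meets the threshold.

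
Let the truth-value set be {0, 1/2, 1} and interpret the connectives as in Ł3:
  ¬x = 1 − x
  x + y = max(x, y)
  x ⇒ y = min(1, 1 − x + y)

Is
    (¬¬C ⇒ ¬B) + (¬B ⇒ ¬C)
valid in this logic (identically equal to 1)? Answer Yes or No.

No

Counterexample: take B = 1/2, C = 1.
¬C = ¬1 = 0
¬¬C = ¬0 = 1
¬B = ¬1/2 = 1/2
¬¬C ⇒ ¬B = 1 ⇒ 1/2 = 1/2
¬B = ¬1/2 = 1/2
¬C = ¬1 = 0
¬B ⇒ ¬C = 1/2 ⇒ 0 = 1/2
(¬¬C ⇒ ¬B) + (¬B ⇒ ¬C) = 1/2 + 1/2 = 1/2
This gives 1/2 ≠ 1.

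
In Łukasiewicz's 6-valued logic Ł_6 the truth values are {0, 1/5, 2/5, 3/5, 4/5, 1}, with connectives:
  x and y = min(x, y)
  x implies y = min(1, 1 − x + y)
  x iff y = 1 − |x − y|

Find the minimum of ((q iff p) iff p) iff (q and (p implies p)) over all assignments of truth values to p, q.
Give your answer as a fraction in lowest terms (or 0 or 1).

Take p = 2/5, q = 0:
q iff p = 0 iff 2/5 = 3/5
(q iff p) iff p = 3/5 iff 2/5 = 4/5
p implies p = 2/5 implies 2/5 = 1
q and (p implies p) = 0 and 1 = 0
((q iff p) iff p) iff (q and (p implies p)) = 4/5 iff 0 = 1/5
No assignment yields a value below 1/5, so this is the minimum.

1/5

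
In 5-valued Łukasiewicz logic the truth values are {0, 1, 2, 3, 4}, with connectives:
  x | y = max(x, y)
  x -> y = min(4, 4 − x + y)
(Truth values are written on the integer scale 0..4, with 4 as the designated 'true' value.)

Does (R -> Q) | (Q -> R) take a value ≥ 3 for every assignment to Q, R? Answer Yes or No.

Yes

At Q = 0, R = 1, for instance:
R -> Q = 1 -> 0 = 3
Q -> R = 0 -> 1 = 4
(R -> Q) | (Q -> R) = 3 | 4 = 4
and checking the remaining 24 assignments likewise gives ≥ 3 in every case.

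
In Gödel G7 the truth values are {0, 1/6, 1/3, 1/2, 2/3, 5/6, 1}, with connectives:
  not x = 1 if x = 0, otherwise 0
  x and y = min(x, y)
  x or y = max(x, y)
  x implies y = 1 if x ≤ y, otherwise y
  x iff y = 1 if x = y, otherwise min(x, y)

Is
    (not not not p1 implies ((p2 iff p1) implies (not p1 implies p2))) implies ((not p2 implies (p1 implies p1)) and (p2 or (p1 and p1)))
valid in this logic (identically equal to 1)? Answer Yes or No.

Counterexample: take p1 = 0, p2 = 1/6.
not p1 = not 0 = 1
not not p1 = not 1 = 0
not not not p1 = not 0 = 1
p2 iff p1 = 1/6 iff 0 = 0
not p1 = not 0 = 1
not p1 implies p2 = 1 implies 1/6 = 1/6
(p2 iff p1) implies (not p1 implies p2) = 0 implies 1/6 = 1
not not not p1 implies ((p2 iff p1) implies (not p1 implies p2)) = 1 implies 1 = 1
not p2 = not 1/6 = 0
p1 implies p1 = 0 implies 0 = 1
not p2 implies (p1 implies p1) = 0 implies 1 = 1
p1 and p1 = 0 and 0 = 0
p2 or (p1 and p1) = 1/6 or 0 = 1/6
(not p2 implies (p1 implies p1)) and (p2 or (p1 and p1)) = 1 and 1/6 = 1/6
(not not not p1 implies ((p2 iff p1) implies (not p1 implies p2))) implies ((not p2 implies (p1 implies p1)) and (p2 or (p1 and p1))) = 1 implies 1/6 = 1/6
This gives 1/6 ≠ 1.

No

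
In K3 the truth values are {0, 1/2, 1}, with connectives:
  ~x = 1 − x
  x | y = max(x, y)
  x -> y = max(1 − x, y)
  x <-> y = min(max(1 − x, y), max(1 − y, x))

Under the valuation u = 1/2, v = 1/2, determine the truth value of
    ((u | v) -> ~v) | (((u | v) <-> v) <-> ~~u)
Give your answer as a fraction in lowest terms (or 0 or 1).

u | v = 1/2 | 1/2 = 1/2
~v = ~1/2 = 1/2
(u | v) -> ~v = 1/2 -> 1/2 = 1/2
u | v = 1/2 | 1/2 = 1/2
(u | v) <-> v = 1/2 <-> 1/2 = 1/2
~u = ~1/2 = 1/2
~~u = ~1/2 = 1/2
((u | v) <-> v) <-> ~~u = 1/2 <-> 1/2 = 1/2
((u | v) -> ~v) | (((u | v) <-> v) <-> ~~u) = 1/2 | 1/2 = 1/2

1/2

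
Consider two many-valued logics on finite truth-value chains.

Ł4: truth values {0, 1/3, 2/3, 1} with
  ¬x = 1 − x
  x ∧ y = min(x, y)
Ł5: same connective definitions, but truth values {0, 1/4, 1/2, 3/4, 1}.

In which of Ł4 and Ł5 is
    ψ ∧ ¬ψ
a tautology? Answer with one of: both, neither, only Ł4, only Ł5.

In Ł4: at ψ = 0 the value is 0 — not a tautology.
In Ł5: at ψ = 0 the value is 0 — not a tautology.

neither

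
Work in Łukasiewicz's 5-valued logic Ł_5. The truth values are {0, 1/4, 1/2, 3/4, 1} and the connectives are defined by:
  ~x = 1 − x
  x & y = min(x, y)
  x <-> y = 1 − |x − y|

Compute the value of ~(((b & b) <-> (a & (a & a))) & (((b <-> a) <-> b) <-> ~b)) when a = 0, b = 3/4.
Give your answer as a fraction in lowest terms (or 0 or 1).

3/4

b & b = 3/4 & 3/4 = 3/4
a & a = 0 & 0 = 0
a & (a & a) = 0 & 0 = 0
(b & b) <-> (a & (a & a)) = 3/4 <-> 0 = 1/4
b <-> a = 3/4 <-> 0 = 1/4
(b <-> a) <-> b = 1/4 <-> 3/4 = 1/2
~b = ~3/4 = 1/4
((b <-> a) <-> b) <-> ~b = 1/2 <-> 1/4 = 3/4
((b & b) <-> (a & (a & a))) & (((b <-> a) <-> b) <-> ~b) = 1/4 & 3/4 = 1/4
~(((b & b) <-> (a & (a & a))) & (((b <-> a) <-> b) <-> ~b)) = ~1/4 = 3/4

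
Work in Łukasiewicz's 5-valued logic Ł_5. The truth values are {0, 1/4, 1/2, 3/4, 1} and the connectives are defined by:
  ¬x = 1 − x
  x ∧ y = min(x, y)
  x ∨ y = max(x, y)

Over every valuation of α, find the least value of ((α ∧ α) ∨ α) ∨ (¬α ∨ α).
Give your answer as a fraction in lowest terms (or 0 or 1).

Take α = 1/2:
α ∧ α = 1/2 ∧ 1/2 = 1/2
(α ∧ α) ∨ α = 1/2 ∨ 1/2 = 1/2
¬α = ¬1/2 = 1/2
¬α ∨ α = 1/2 ∨ 1/2 = 1/2
((α ∧ α) ∨ α) ∨ (¬α ∨ α) = 1/2 ∨ 1/2 = 1/2
No assignment yields a value below 1/2, so this is the minimum.

1/2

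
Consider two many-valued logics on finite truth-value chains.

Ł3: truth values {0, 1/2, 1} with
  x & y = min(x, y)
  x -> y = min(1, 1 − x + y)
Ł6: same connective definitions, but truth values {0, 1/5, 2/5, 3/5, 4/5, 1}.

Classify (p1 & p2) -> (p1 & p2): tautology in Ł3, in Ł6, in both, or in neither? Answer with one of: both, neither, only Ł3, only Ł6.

both

In Ł3: every assignment gives 1 — tautology.
In Ł6: every assignment gives 1 — tautology.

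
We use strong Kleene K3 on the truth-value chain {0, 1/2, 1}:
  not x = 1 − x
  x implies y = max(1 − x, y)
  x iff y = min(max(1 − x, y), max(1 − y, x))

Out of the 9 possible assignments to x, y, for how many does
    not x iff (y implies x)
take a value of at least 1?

1

x = 0, y = 0 ↦ 1  ≥
x = 0, y = 1/2 ↦ 1/2  <
x = 0, y = 1 ↦ 0  <
x = 1/2, y = 0 ↦ 1/2  <
x = 1/2, y = 1/2 ↦ 1/2  <
x = 1/2, y = 1 ↦ 1/2  <
x = 1, y = 0 ↦ 0  <
x = 1, y = 1/2 ↦ 0  <
x = 1, y = 1 ↦ 0  <
So 1 of the 9 assignments meets the threshold.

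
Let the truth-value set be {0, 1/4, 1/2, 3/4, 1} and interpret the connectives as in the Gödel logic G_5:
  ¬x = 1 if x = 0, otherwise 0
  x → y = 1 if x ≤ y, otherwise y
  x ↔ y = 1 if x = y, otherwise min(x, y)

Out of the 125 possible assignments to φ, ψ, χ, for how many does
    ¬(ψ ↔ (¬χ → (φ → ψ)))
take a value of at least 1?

value 1: 21 assignments (counts)
value 0: 104 assignments
So 21 of the 125 assignments meet the threshold.

21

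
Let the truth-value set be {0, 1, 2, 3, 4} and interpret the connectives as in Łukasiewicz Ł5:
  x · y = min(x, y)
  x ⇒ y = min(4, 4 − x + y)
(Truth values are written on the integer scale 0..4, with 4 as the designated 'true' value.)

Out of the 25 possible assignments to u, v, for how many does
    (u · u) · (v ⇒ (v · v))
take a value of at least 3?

10

value 4: 5 assignments (counts)
value 3: 5 assignments (counts)
value 2: 5 assignments
value 1: 5 assignments
value 0: 5 assignments
So 10 of the 25 assignments meet the threshold.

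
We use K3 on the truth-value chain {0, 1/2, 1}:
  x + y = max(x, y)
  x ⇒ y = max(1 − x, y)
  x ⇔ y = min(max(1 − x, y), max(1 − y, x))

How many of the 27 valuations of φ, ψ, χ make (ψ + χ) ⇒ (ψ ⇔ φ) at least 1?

8

value 1: 8 assignments (counts)
value 1/2: 15 assignments
value 0: 4 assignments
So 8 of the 27 assignments meet the threshold.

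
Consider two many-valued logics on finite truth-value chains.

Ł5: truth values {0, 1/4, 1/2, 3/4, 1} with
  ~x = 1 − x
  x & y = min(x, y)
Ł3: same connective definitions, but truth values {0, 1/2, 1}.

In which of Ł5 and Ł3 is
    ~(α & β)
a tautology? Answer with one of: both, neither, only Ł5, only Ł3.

neither

In Ł5: at α = 1/4, β = 1/4 the value is 3/4 — not a tautology.
In Ł3: at α = 1/2, β = 1/2 the value is 1/2 — not a tautology.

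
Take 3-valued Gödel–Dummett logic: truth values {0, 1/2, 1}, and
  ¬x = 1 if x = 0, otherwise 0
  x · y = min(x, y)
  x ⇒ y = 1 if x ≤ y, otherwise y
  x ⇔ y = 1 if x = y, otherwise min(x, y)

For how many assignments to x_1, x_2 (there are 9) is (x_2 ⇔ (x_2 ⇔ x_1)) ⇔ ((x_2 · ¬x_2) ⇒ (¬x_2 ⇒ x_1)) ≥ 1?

x_1 = 0, x_2 = 0 ↦ 0  <
x_1 = 0, x_2 = 1/2 ↦ 0  <
x_1 = 0, x_2 = 1 ↦ 0  <
x_1 = 1/2, x_2 = 0 ↦ 1  ≥
x_1 = 1/2, x_2 = 1/2 ↦ 1/2  <
x_1 = 1/2, x_2 = 1 ↦ 1/2  <
x_1 = 1, x_2 = 0 ↦ 1  ≥
x_1 = 1, x_2 = 1/2 ↦ 1  ≥
x_1 = 1, x_2 = 1 ↦ 1  ≥
So 4 of the 9 assignments meet the threshold.

4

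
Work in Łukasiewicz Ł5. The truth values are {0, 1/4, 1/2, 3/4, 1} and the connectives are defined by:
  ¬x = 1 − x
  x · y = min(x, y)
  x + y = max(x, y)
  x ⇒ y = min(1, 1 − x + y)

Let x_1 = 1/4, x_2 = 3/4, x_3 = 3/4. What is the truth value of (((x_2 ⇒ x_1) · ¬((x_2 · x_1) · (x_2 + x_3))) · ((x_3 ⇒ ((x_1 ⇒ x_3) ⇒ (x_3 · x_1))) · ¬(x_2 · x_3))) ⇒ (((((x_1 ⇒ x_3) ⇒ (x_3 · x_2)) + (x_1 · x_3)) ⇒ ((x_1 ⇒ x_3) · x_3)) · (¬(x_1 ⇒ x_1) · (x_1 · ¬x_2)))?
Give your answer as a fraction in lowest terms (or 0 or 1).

x_2 ⇒ x_1 = 3/4 ⇒ 1/4 = 1/2
x_2 · x_1 = 3/4 · 1/4 = 1/4
x_2 + x_3 = 3/4 + 3/4 = 3/4
(x_2 · x_1) · (x_2 + x_3) = 1/4 · 3/4 = 1/4
¬((x_2 · x_1) · (x_2 + x_3)) = ¬1/4 = 3/4
(x_2 ⇒ x_1) · ¬((x_2 · x_1) · (x_2 + x_3)) = 1/2 · 3/4 = 1/2
x_1 ⇒ x_3 = 1/4 ⇒ 3/4 = 1
x_3 · x_1 = 3/4 · 1/4 = 1/4
(x_1 ⇒ x_3) ⇒ (x_3 · x_1) = 1 ⇒ 1/4 = 1/4
x_3 ⇒ ((x_1 ⇒ x_3) ⇒ (x_3 · x_1)) = 3/4 ⇒ 1/4 = 1/2
x_2 · x_3 = 3/4 · 3/4 = 3/4
¬(x_2 · x_3) = ¬3/4 = 1/4
(x_3 ⇒ ((x_1 ⇒ x_3) ⇒ (x_3 · x_1))) · ¬(x_2 · x_3) = 1/2 · 1/4 = 1/4
((x_2 ⇒ x_1) · ¬((x_2 · x_1) · (x_2 + x_3))) · ((x_3 ⇒ ((x_1 ⇒ x_3) ⇒ (x_3 · x_1))) · ¬(x_2 · x_3)) = 1/2 · 1/4 = 1/4
x_1 ⇒ x_3 = 1/4 ⇒ 3/4 = 1
x_3 · x_2 = 3/4 · 3/4 = 3/4
(x_1 ⇒ x_3) ⇒ (x_3 · x_2) = 1 ⇒ 3/4 = 3/4
x_1 · x_3 = 1/4 · 3/4 = 1/4
((x_1 ⇒ x_3) ⇒ (x_3 · x_2)) + (x_1 · x_3) = 3/4 + 1/4 = 3/4
x_1 ⇒ x_3 = 1/4 ⇒ 3/4 = 1
(x_1 ⇒ x_3) · x_3 = 1 · 3/4 = 3/4
(((x_1 ⇒ x_3) ⇒ (x_3 · x_2)) + (x_1 · x_3)) ⇒ ((x_1 ⇒ x_3) · x_3) = 3/4 ⇒ 3/4 = 1
x_1 ⇒ x_1 = 1/4 ⇒ 1/4 = 1
¬(x_1 ⇒ x_1) = ¬1 = 0
¬x_2 = ¬3/4 = 1/4
x_1 · ¬x_2 = 1/4 · 1/4 = 1/4
¬(x_1 ⇒ x_1) · (x_1 · ¬x_2) = 0 · 1/4 = 0
((((x_1 ⇒ x_3) ⇒ (x_3 · x_2)) + (x_1 · x_3)) ⇒ ((x_1 ⇒ x_3) · x_3)) · (¬(x_1 ⇒ x_1) · (x_1 · ¬x_2)) = 1 · 0 = 0
(((x_2 ⇒ x_1) · ¬((x_2 · x_1) · (x_2 + x_3))) · ((x_3 ⇒ ((x_1 ⇒ x_3) ⇒ (x_3 · x_1))) · ¬(x_2 · x_3))) ⇒ (((((x_1 ⇒ x_3) ⇒ (x_3 · x_2)) + (x_1 · x_3)) ⇒ ((x_1 ⇒ x_3) · x_3)) · (¬(x_1 ⇒ x_1) · (x_1 · ¬x_2))) = 1/4 ⇒ 0 = 3/4

3/4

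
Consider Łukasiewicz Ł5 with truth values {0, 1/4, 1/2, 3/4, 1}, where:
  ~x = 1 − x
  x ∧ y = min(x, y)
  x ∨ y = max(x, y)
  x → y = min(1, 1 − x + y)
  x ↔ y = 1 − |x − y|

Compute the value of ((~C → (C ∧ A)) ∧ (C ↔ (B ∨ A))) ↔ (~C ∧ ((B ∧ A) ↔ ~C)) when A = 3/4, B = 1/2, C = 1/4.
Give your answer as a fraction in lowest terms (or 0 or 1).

~C = ~1/4 = 3/4
C ∧ A = 1/4 ∧ 3/4 = 1/4
~C → (C ∧ A) = 3/4 → 1/4 = 1/2
B ∨ A = 1/2 ∨ 3/4 = 3/4
C ↔ (B ∨ A) = 1/4 ↔ 3/4 = 1/2
(~C → (C ∧ A)) ∧ (C ↔ (B ∨ A)) = 1/2 ∧ 1/2 = 1/2
~C = ~1/4 = 3/4
B ∧ A = 1/2 ∧ 3/4 = 1/2
~C = ~1/4 = 3/4
(B ∧ A) ↔ ~C = 1/2 ↔ 3/4 = 3/4
~C ∧ ((B ∧ A) ↔ ~C) = 3/4 ∧ 3/4 = 3/4
((~C → (C ∧ A)) ∧ (C ↔ (B ∨ A))) ↔ (~C ∧ ((B ∧ A) ↔ ~C)) = 1/2 ↔ 3/4 = 3/4

3/4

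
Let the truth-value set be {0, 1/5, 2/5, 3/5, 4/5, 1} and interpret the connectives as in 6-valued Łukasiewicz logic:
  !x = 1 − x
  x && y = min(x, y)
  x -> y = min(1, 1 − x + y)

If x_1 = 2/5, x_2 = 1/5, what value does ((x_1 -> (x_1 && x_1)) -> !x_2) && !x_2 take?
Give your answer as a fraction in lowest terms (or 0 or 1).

x_1 && x_1 = 2/5 && 2/5 = 2/5
x_1 -> (x_1 && x_1) = 2/5 -> 2/5 = 1
!x_2 = !1/5 = 4/5
(x_1 -> (x_1 && x_1)) -> !x_2 = 1 -> 4/5 = 4/5
!x_2 = !1/5 = 4/5
((x_1 -> (x_1 && x_1)) -> !x_2) && !x_2 = 4/5 && 4/5 = 4/5

4/5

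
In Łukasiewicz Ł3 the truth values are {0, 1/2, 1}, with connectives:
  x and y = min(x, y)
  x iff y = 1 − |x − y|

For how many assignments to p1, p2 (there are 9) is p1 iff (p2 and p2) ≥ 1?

p1 = 0, p2 = 0 ↦ 1  ≥
p1 = 0, p2 = 1/2 ↦ 1/2  <
p1 = 0, p2 = 1 ↦ 0  <
p1 = 1/2, p2 = 0 ↦ 1/2  <
p1 = 1/2, p2 = 1/2 ↦ 1  ≥
p1 = 1/2, p2 = 1 ↦ 1/2  <
p1 = 1, p2 = 0 ↦ 0  <
p1 = 1, p2 = 1/2 ↦ 1/2  <
p1 = 1, p2 = 1 ↦ 1  ≥
So 3 of the 9 assignments meet the threshold.

3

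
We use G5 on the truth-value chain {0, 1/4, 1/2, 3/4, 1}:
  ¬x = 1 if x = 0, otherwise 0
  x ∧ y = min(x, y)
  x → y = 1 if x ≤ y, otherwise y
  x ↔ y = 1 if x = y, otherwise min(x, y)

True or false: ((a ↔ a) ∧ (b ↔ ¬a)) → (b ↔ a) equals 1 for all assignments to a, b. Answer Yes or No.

Counterexample: take a = 0, b = 1/4.
a ↔ a = 0 ↔ 0 = 1
¬a = ¬0 = 1
b ↔ ¬a = 1/4 ↔ 1 = 1/4
(a ↔ a) ∧ (b ↔ ¬a) = 1 ∧ 1/4 = 1/4
b ↔ a = 1/4 ↔ 0 = 0
((a ↔ a) ∧ (b ↔ ¬a)) → (b ↔ a) = 1/4 → 0 = 0
This gives 0 ≠ 1.

No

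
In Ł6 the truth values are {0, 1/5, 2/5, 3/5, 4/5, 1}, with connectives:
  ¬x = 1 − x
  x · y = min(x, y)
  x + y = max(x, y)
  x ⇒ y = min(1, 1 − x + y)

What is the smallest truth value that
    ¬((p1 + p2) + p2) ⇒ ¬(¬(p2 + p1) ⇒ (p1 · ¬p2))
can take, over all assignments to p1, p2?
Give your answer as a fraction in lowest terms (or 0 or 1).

Take p1 = 2/5, p2 = 0:
p1 + p2 = 2/5 + 0 = 2/5
(p1 + p2) + p2 = 2/5 + 0 = 2/5
¬((p1 + p2) + p2) = ¬2/5 = 3/5
p2 + p1 = 0 + 2/5 = 2/5
¬(p2 + p1) = ¬2/5 = 3/5
¬p2 = ¬0 = 1
p1 · ¬p2 = 2/5 · 1 = 2/5
¬(p2 + p1) ⇒ (p1 · ¬p2) = 3/5 ⇒ 2/5 = 4/5
¬(¬(p2 + p1) ⇒ (p1 · ¬p2)) = ¬4/5 = 1/5
¬((p1 + p2) + p2) ⇒ ¬(¬(p2 + p1) ⇒ (p1 · ¬p2)) = 3/5 ⇒ 1/5 = 3/5
No assignment yields a value below 3/5, so this is the minimum.

3/5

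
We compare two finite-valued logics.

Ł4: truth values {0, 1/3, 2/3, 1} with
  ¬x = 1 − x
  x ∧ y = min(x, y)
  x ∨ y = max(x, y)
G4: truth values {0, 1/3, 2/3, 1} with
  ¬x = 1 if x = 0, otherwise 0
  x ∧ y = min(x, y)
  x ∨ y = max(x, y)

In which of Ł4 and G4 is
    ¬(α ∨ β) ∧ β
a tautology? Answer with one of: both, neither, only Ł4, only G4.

neither

In Ł4: at α = 0, β = 0 the value is 0 — not a tautology.
In G4: at α = 0, β = 0 the value is 0 — not a tautology.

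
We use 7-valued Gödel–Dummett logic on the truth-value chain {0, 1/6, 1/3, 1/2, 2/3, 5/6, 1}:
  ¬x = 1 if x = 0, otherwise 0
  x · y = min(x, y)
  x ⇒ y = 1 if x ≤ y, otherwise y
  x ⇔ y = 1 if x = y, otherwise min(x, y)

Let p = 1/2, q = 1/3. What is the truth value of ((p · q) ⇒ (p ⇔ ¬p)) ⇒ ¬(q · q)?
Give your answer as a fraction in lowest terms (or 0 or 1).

1

p · q = 1/2 · 1/3 = 1/3
¬p = ¬1/2 = 0
p ⇔ ¬p = 1/2 ⇔ 0 = 0
(p · q) ⇒ (p ⇔ ¬p) = 1/3 ⇒ 0 = 0
q · q = 1/3 · 1/3 = 1/3
¬(q · q) = ¬1/3 = 0
((p · q) ⇒ (p ⇔ ¬p)) ⇒ ¬(q · q) = 0 ⇒ 0 = 1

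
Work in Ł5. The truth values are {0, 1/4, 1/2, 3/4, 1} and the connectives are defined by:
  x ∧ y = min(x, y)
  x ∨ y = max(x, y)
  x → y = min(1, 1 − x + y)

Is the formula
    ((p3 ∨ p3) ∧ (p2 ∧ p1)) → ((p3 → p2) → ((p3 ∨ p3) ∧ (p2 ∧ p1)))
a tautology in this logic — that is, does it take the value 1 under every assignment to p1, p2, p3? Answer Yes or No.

Yes

At p1 = 1/2, p2 = 1, p3 = 0, for instance:
p3 ∨ p3 = 0 ∨ 0 = 0
p2 ∧ p1 = 1 ∧ 1/2 = 1/2
(p3 ∨ p3) ∧ (p2 ∧ p1) = 0 ∧ 1/2 = 0
p3 → p2 = 0 → 1 = 1
(p3 → p2) → ((p3 ∨ p3) ∧ (p2 ∧ p1)) = 1 → 0 = 0
((p3 ∨ p3) ∧ (p2 ∧ p1)) → ((p3 → p2) → ((p3 ∨ p3) ∧ (p2 ∧ p1))) = 0 → 0 = 1
and checking the remaining 124 assignments likewise gives ≥ 1 in every case.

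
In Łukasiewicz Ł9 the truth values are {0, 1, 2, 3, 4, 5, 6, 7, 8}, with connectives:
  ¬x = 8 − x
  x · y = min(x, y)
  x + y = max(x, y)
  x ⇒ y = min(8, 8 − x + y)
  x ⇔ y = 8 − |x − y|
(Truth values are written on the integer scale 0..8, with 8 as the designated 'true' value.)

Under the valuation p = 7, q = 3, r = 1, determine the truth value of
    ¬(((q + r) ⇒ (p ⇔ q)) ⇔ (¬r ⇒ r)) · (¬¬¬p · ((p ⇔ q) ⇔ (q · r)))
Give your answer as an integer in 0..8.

1

q + r = 3 + 1 = 3
p ⇔ q = 7 ⇔ 3 = 4
(q + r) ⇒ (p ⇔ q) = 3 ⇒ 4 = 8
¬r = ¬1 = 7
¬r ⇒ r = 7 ⇒ 1 = 2
((q + r) ⇒ (p ⇔ q)) ⇔ (¬r ⇒ r) = 8 ⇔ 2 = 2
¬(((q + r) ⇒ (p ⇔ q)) ⇔ (¬r ⇒ r)) = ¬2 = 6
¬p = ¬7 = 1
¬¬p = ¬1 = 7
¬¬¬p = ¬7 = 1
p ⇔ q = 7 ⇔ 3 = 4
q · r = 3 · 1 = 1
(p ⇔ q) ⇔ (q · r) = 4 ⇔ 1 = 5
¬¬¬p · ((p ⇔ q) ⇔ (q · r)) = 1 · 5 = 1
¬(((q + r) ⇒ (p ⇔ q)) ⇔ (¬r ⇒ r)) · (¬¬¬p · ((p ⇔ q) ⇔ (q · r))) = 6 · 1 = 1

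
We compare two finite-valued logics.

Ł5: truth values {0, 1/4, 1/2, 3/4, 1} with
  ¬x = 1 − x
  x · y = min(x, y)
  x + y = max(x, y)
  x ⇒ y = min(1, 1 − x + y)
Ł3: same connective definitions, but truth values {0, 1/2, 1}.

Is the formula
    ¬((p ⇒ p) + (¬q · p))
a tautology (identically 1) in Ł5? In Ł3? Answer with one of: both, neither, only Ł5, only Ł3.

In Ł5: at p = 0, q = 0 the value is 0 — not a tautology.
In Ł3: at p = 0, q = 0 the value is 0 — not a tautology.

neither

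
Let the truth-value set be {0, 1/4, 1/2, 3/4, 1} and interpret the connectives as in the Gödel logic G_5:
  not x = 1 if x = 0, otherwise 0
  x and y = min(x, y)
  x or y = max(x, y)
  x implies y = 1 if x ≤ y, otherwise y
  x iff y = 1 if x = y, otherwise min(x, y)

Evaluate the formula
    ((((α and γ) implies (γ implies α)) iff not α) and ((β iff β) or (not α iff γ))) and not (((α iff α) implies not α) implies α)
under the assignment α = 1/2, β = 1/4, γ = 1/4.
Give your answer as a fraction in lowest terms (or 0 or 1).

α and γ = 1/2 and 1/4 = 1/4
γ implies α = 1/4 implies 1/2 = 1
(α and γ) implies (γ implies α) = 1/4 implies 1 = 1
not α = not 1/2 = 0
((α and γ) implies (γ implies α)) iff not α = 1 iff 0 = 0
β iff β = 1/4 iff 1/4 = 1
not α = not 1/2 = 0
not α iff γ = 0 iff 1/4 = 0
(β iff β) or (not α iff γ) = 1 or 0 = 1
(((α and γ) implies (γ implies α)) iff not α) and ((β iff β) or (not α iff γ)) = 0 and 1 = 0
α iff α = 1/2 iff 1/2 = 1
not α = not 1/2 = 0
(α iff α) implies not α = 1 implies 0 = 0
((α iff α) implies not α) implies α = 0 implies 1/2 = 1
not (((α iff α) implies not α) implies α) = not 1 = 0
((((α and γ) implies (γ implies α)) iff not α) and ((β iff β) or (not α iff γ))) and not (((α iff α) implies not α) implies α) = 0 and 0 = 0

0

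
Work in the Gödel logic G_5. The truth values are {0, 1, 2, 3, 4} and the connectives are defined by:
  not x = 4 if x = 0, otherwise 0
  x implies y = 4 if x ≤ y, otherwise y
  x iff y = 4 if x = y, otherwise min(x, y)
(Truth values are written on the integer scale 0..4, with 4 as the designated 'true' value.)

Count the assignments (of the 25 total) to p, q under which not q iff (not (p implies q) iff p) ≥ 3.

19

value 4: 18 assignments (counts)
value 3: 1 assignment (counts)
value 2: 1 assignment
value 1: 1 assignment
value 0: 4 assignments
So 19 of the 25 assignments meet the threshold.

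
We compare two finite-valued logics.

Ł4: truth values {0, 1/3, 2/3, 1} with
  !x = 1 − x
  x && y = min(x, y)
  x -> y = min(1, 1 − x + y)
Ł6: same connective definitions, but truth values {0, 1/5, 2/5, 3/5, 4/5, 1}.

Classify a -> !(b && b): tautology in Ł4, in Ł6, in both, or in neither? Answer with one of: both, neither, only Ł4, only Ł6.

In Ł4: at a = 1/3, b = 1 the value is 2/3 — not a tautology.
In Ł6: at a = 1/5, b = 1 the value is 4/5 — not a tautology.

neither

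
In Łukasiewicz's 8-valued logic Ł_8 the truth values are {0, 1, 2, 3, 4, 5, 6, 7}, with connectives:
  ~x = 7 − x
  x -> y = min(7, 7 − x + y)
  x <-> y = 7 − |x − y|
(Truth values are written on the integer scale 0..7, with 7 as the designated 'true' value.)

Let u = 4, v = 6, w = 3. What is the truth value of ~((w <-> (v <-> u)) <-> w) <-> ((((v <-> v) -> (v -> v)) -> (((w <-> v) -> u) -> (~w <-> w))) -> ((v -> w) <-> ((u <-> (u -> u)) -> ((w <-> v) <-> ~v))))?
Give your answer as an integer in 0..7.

v <-> u = 6 <-> 4 = 5
w <-> (v <-> u) = 3 <-> 5 = 5
(w <-> (v <-> u)) <-> w = 5 <-> 3 = 5
~((w <-> (v <-> u)) <-> w) = ~5 = 2
v <-> v = 6 <-> 6 = 7
v -> v = 6 -> 6 = 7
(v <-> v) -> (v -> v) = 7 -> 7 = 7
w <-> v = 3 <-> 6 = 4
(w <-> v) -> u = 4 -> 4 = 7
~w = ~3 = 4
~w <-> w = 4 <-> 3 = 6
((w <-> v) -> u) -> (~w <-> w) = 7 -> 6 = 6
((v <-> v) -> (v -> v)) -> (((w <-> v) -> u) -> (~w <-> w)) = 7 -> 6 = 6
v -> w = 6 -> 3 = 4
u -> u = 4 -> 4 = 7
u <-> (u -> u) = 4 <-> 7 = 4
w <-> v = 3 <-> 6 = 4
~v = ~6 = 1
(w <-> v) <-> ~v = 4 <-> 1 = 4
(u <-> (u -> u)) -> ((w <-> v) <-> ~v) = 4 -> 4 = 7
(v -> w) <-> ((u <-> (u -> u)) -> ((w <-> v) <-> ~v)) = 4 <-> 7 = 4
(((v <-> v) -> (v -> v)) -> (((w <-> v) -> u) -> (~w <-> w))) -> ((v -> w) <-> ((u <-> (u -> u)) -> ((w <-> v) <-> ~v))) = 6 -> 4 = 5
~((w <-> (v <-> u)) <-> w) <-> ((((v <-> v) -> (v -> v)) -> (((w <-> v) -> u) -> (~w <-> w))) -> ((v -> w) <-> ((u <-> (u -> u)) -> ((w <-> v) <-> ~v)))) = 2 <-> 5 = 4

4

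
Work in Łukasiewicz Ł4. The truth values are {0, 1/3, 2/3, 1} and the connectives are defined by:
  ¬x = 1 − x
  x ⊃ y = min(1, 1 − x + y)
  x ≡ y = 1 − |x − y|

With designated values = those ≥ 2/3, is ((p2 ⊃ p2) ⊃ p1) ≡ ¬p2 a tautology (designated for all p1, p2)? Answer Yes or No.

No

Counterexample: take p1 = 0, p2 = 0.
p2 ⊃ p2 = 0 ⊃ 0 = 1
(p2 ⊃ p2) ⊃ p1 = 1 ⊃ 0 = 0
¬p2 = ¬0 = 1
((p2 ⊃ p2) ⊃ p1) ≡ ¬p2 = 0 ≡ 1 = 0
This gives 0, which is below 2/3.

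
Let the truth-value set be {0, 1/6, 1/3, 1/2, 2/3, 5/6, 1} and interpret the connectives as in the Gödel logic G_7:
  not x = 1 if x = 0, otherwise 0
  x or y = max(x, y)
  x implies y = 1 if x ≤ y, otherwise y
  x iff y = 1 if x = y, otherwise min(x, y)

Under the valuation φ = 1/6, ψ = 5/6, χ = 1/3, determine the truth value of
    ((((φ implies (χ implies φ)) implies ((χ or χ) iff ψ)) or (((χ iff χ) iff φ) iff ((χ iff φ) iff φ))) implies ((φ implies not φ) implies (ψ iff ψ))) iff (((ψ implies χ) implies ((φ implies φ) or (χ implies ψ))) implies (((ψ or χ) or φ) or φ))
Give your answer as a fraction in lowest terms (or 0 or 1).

χ implies φ = 1/3 implies 1/6 = 1/6
φ implies (χ implies φ) = 1/6 implies 1/6 = 1
χ or χ = 1/3 or 1/3 = 1/3
(χ or χ) iff ψ = 1/3 iff 5/6 = 1/3
(φ implies (χ implies φ)) implies ((χ or χ) iff ψ) = 1 implies 1/3 = 1/3
χ iff χ = 1/3 iff 1/3 = 1
(χ iff χ) iff φ = 1 iff 1/6 = 1/6
χ iff φ = 1/3 iff 1/6 = 1/6
(χ iff φ) iff φ = 1/6 iff 1/6 = 1
((χ iff χ) iff φ) iff ((χ iff φ) iff φ) = 1/6 iff 1 = 1/6
((φ implies (χ implies φ)) implies ((χ or χ) iff ψ)) or (((χ iff χ) iff φ) iff ((χ iff φ) iff φ)) = 1/3 or 1/6 = 1/3
not φ = not 1/6 = 0
φ implies not φ = 1/6 implies 0 = 0
ψ iff ψ = 5/6 iff 5/6 = 1
(φ implies not φ) implies (ψ iff ψ) = 0 implies 1 = 1
(((φ implies (χ implies φ)) implies ((χ or χ) iff ψ)) or (((χ iff χ) iff φ) iff ((χ iff φ) iff φ))) implies ((φ implies not φ) implies (ψ iff ψ)) = 1/3 implies 1 = 1
ψ implies χ = 5/6 implies 1/3 = 1/3
φ implies φ = 1/6 implies 1/6 = 1
χ implies ψ = 1/3 implies 5/6 = 1
(φ implies φ) or (χ implies ψ) = 1 or 1 = 1
(ψ implies χ) implies ((φ implies φ) or (χ implies ψ)) = 1/3 implies 1 = 1
ψ or χ = 5/6 or 1/3 = 5/6
(ψ or χ) or φ = 5/6 or 1/6 = 5/6
((ψ or χ) or φ) or φ = 5/6 or 1/6 = 5/6
((ψ implies χ) implies ((φ implies φ) or (χ implies ψ))) implies (((ψ or χ) or φ) or φ) = 1 implies 5/6 = 5/6
((((φ implies (χ implies φ)) implies ((χ or χ) iff ψ)) or (((χ iff χ) iff φ) iff ((χ iff φ) iff φ))) implies ((φ implies not φ) implies (ψ iff ψ))) iff (((ψ implies χ) implies ((φ implies φ) or (χ implies ψ))) implies (((ψ or χ) or φ) or φ)) = 1 iff 5/6 = 5/6

5/6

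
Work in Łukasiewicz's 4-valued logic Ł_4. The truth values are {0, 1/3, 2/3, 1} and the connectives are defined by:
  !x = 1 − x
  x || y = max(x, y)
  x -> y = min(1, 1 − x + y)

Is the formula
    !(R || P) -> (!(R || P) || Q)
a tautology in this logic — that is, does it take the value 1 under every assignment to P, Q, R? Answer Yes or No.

At P = 1, Q = 1/3, R = 0, for instance:
R || P = 0 || 1 = 1
!(R || P) = !1 = 0
!(R || P) || Q = 0 || 1/3 = 1/3
!(R || P) -> (!(R || P) || Q) = 0 -> 1/3 = 1
and checking the remaining 63 assignments likewise gives ≥ 1 in every case.

Yes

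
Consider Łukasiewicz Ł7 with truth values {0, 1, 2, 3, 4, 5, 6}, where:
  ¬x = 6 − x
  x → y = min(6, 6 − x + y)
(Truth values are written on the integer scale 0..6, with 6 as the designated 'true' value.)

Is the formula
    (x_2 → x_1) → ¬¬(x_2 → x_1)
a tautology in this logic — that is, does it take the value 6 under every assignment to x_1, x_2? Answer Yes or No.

Yes

At x_1 = 5, x_2 = 2, for instance:
x_2 → x_1 = 2 → 5 = 6
¬(x_2 → x_1) = ¬6 = 0
¬¬(x_2 → x_1) = ¬0 = 6
(x_2 → x_1) → ¬¬(x_2 → x_1) = 6 → 6 = 6
and checking the remaining 48 assignments likewise gives ≥ 6 in every case.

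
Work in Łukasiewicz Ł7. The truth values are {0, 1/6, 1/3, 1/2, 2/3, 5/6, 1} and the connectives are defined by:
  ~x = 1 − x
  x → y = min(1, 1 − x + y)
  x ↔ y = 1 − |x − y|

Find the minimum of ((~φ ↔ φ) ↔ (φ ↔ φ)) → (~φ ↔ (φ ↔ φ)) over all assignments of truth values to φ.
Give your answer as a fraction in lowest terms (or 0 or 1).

Take φ = 1/2:
~φ = ~1/2 = 1/2
~φ ↔ φ = 1/2 ↔ 1/2 = 1
φ ↔ φ = 1/2 ↔ 1/2 = 1
(~φ ↔ φ) ↔ (φ ↔ φ) = 1 ↔ 1 = 1
~φ = ~1/2 = 1/2
φ ↔ φ = 1/2 ↔ 1/2 = 1
~φ ↔ (φ ↔ φ) = 1/2 ↔ 1 = 1/2
((~φ ↔ φ) ↔ (φ ↔ φ)) → (~φ ↔ (φ ↔ φ)) = 1 → 1/2 = 1/2
No assignment yields a value below 1/2, so this is the minimum.

1/2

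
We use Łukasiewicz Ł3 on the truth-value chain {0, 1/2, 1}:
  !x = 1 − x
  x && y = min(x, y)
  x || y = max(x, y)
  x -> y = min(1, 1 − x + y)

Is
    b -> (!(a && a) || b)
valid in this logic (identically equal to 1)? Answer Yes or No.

a = 0, b = 0 ↦ 1
a = 0, b = 1/2 ↦ 1
a = 0, b = 1 ↦ 1
a = 1/2, b = 0 ↦ 1
a = 1/2, b = 1/2 ↦ 1
a = 1/2, b = 1 ↦ 1
a = 1, b = 0 ↦ 1
a = 1, b = 1/2 ↦ 1
a = 1, b = 1 ↦ 1
Every assignment gives a value ≥ 1.

Yes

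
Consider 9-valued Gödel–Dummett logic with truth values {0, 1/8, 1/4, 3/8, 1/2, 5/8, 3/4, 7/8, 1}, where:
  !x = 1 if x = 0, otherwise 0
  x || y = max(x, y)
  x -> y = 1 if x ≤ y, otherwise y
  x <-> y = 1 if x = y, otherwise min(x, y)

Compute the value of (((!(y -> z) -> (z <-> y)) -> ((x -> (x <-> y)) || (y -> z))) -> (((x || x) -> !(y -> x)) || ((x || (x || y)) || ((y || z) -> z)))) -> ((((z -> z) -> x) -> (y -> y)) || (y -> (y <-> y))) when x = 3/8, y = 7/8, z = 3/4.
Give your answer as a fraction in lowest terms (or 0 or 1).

1

y -> z = 7/8 -> 3/4 = 3/4
!(y -> z) = !3/4 = 0
z <-> y = 3/4 <-> 7/8 = 3/4
!(y -> z) -> (z <-> y) = 0 -> 3/4 = 1
x <-> y = 3/8 <-> 7/8 = 3/8
x -> (x <-> y) = 3/8 -> 3/8 = 1
y -> z = 7/8 -> 3/4 = 3/4
(x -> (x <-> y)) || (y -> z) = 1 || 3/4 = 1
(!(y -> z) -> (z <-> y)) -> ((x -> (x <-> y)) || (y -> z)) = 1 -> 1 = 1
x || x = 3/8 || 3/8 = 3/8
y -> x = 7/8 -> 3/8 = 3/8
!(y -> x) = !3/8 = 0
(x || x) -> !(y -> x) = 3/8 -> 0 = 0
x || y = 3/8 || 7/8 = 7/8
x || (x || y) = 3/8 || 7/8 = 7/8
y || z = 7/8 || 3/4 = 7/8
(y || z) -> z = 7/8 -> 3/4 = 3/4
(x || (x || y)) || ((y || z) -> z) = 7/8 || 3/4 = 7/8
((x || x) -> !(y -> x)) || ((x || (x || y)) || ((y || z) -> z)) = 0 || 7/8 = 7/8
((!(y -> z) -> (z <-> y)) -> ((x -> (x <-> y)) || (y -> z))) -> (((x || x) -> !(y -> x)) || ((x || (x || y)) || ((y || z) -> z))) = 1 -> 7/8 = 7/8
z -> z = 3/4 -> 3/4 = 1
(z -> z) -> x = 1 -> 3/8 = 3/8
y -> y = 7/8 -> 7/8 = 1
((z -> z) -> x) -> (y -> y) = 3/8 -> 1 = 1
y <-> y = 7/8 <-> 7/8 = 1
y -> (y <-> y) = 7/8 -> 1 = 1
(((z -> z) -> x) -> (y -> y)) || (y -> (y <-> y)) = 1 || 1 = 1
(((!(y -> z) -> (z <-> y)) -> ((x -> (x <-> y)) || (y -> z))) -> (((x || x) -> !(y -> x)) || ((x || (x || y)) || ((y || z) -> z)))) -> ((((z -> z) -> x) -> (y -> y)) || (y -> (y <-> y))) = 7/8 -> 1 = 1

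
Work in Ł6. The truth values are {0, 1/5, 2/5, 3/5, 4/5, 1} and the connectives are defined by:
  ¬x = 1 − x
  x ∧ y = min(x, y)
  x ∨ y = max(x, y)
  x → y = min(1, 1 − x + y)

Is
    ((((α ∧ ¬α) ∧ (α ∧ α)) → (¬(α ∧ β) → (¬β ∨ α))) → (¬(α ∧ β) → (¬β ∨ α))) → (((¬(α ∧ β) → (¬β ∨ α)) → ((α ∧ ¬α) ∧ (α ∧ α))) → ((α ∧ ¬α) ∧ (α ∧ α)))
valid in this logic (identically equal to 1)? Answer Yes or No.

Yes

At α = 1/5, β = 4/5, for instance:
¬α = ¬1/5 = 4/5
α ∧ ¬α = 1/5 ∧ 4/5 = 1/5
α ∧ α = 1/5 ∧ 1/5 = 1/5
(α ∧ ¬α) ∧ (α ∧ α) = 1/5 ∧ 1/5 = 1/5
α ∧ β = 1/5 ∧ 4/5 = 1/5
¬(α ∧ β) = ¬1/5 = 4/5
¬β = ¬4/5 = 1/5
¬β ∨ α = 1/5 ∨ 1/5 = 1/5
¬(α ∧ β) → (¬β ∨ α) = 4/5 → 1/5 = 2/5
((α ∧ ¬α) ∧ (α ∧ α)) → (¬(α ∧ β) → (¬β ∨ α)) = 1/5 → 2/5 = 1
(((α ∧ ¬α) ∧ (α ∧ α)) → (¬(α ∧ β) → (¬β ∨ α))) → (¬(α ∧ β) → (¬β ∨ α)) = 1 → 2/5 = 2/5
(¬(α ∧ β) → (¬β ∨ α)) → ((α ∧ ¬α) ∧ (α ∧ α)) = 2/5 → 1/5 = 4/5
((¬(α ∧ β) → (¬β ∨ α)) → ((α ∧ ¬α) ∧ (α ∧ α))) → ((α ∧ ¬α) ∧ (α ∧ α)) = 4/5 → 1/5 = 2/5
((((α ∧ ¬α) ∧ (α ∧ α)) → (¬(α ∧ β) → (¬β ∨ α))) → (¬(α ∧ β) → (¬β ∨ α))) → (((¬(α ∧ β) → (¬β ∨ α)) → ((α ∧ ¬α) ∧ (α ∧ α))) → ((α ∧ ¬α) ∧ (α ∧ α))) = 2/5 → 2/5 = 1
and checking the remaining 35 assignments likewise gives ≥ 1 in every case.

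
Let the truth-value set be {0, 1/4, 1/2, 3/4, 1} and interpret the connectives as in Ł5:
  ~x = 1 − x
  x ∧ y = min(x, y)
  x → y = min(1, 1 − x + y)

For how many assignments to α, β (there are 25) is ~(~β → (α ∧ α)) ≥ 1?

value 1: 1 assignment (counts)
value 3/4: 2 assignments
value 1/2: 3 assignments
value 1/4: 4 assignments
value 0: 15 assignments
So 1 of the 25 assignments meets the threshold.

1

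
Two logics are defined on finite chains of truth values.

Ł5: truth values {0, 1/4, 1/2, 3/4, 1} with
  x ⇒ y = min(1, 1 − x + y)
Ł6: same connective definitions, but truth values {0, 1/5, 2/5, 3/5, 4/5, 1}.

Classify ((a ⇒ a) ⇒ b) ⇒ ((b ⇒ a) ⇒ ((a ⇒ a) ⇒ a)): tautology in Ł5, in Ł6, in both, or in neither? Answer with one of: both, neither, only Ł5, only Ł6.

In Ł5: every assignment gives 1 — tautology.
In Ł6: every assignment gives 1 — tautology.

both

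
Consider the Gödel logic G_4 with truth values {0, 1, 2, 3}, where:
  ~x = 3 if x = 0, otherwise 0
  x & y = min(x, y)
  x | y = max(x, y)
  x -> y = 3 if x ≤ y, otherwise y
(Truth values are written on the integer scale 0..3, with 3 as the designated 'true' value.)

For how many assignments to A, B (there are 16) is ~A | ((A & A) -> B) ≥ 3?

10

A = 0, B = 0 ↦ 3  ≥
A = 0, B = 1 ↦ 3  ≥
A = 0, B = 2 ↦ 3  ≥
A = 0, B = 3 ↦ 3  ≥
A = 1, B = 0 ↦ 0  <
A = 1, B = 1 ↦ 3  ≥
A = 1, B = 2 ↦ 3  ≥
A = 1, B = 3 ↦ 3  ≥
A = 2, B = 0 ↦ 0  <
A = 2, B = 1 ↦ 1  <
A = 2, B = 2 ↦ 3  ≥
A = 2, B = 3 ↦ 3  ≥
A = 3, B = 0 ↦ 0  <
A = 3, B = 1 ↦ 1  <
A = 3, B = 2 ↦ 2  <
A = 3, B = 3 ↦ 3  ≥
So 10 of the 16 assignments meet the threshold.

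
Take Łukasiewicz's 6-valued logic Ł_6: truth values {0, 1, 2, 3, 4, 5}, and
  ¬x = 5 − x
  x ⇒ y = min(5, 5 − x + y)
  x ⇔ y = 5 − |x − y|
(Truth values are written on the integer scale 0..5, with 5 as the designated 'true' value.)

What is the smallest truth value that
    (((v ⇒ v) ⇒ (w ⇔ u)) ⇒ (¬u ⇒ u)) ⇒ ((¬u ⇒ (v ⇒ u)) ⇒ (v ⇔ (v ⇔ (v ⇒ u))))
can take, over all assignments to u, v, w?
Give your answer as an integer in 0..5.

3

Take u = 2, v = 5, w = 0:
v ⇒ v = 5 ⇒ 5 = 5
w ⇔ u = 0 ⇔ 2 = 3
(v ⇒ v) ⇒ (w ⇔ u) = 5 ⇒ 3 = 3
¬u = ¬2 = 3
¬u ⇒ u = 3 ⇒ 2 = 4
((v ⇒ v) ⇒ (w ⇔ u)) ⇒ (¬u ⇒ u) = 3 ⇒ 4 = 5
¬u = ¬2 = 3
v ⇒ u = 5 ⇒ 2 = 2
¬u ⇒ (v ⇒ u) = 3 ⇒ 2 = 4
v ⇒ u = 5 ⇒ 2 = 2
v ⇔ (v ⇒ u) = 5 ⇔ 2 = 2
v ⇔ (v ⇔ (v ⇒ u)) = 5 ⇔ 2 = 2
(¬u ⇒ (v ⇒ u)) ⇒ (v ⇔ (v ⇔ (v ⇒ u))) = 4 ⇒ 2 = 3
(((v ⇒ v) ⇒ (w ⇔ u)) ⇒ (¬u ⇒ u)) ⇒ ((¬u ⇒ (v ⇒ u)) ⇒ (v ⇔ (v ⇔ (v ⇒ u)))) = 5 ⇒ 3 = 3
No assignment yields a value below 3, so this is the minimum.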